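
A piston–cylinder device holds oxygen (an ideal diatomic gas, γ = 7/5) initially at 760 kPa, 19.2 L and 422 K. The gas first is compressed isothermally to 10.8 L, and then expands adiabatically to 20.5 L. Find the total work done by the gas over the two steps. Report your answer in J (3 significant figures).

W_total ≈ -146 J

Step 1 (isothermal): W = P₁V₁ ln(V₂/V₁) = (14592) ln(10.8/19.2) = -8396 J.
After step 1: P = 1351 kPa, V = 10.8 L, T = 422 K.
Step 2 (adiabatic): W = (P₁V₁ − P₂V₂)/(γ−1) = (14592 − 11292)/0.4 = 8249 J.
W_total = -8396 + 8249 = -146.5 J.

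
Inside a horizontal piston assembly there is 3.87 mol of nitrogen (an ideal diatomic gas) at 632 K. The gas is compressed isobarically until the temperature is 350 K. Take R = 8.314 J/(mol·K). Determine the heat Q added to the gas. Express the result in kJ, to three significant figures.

Isobaric: W = nRΔT = (3.87)(8.314)(-282) = -9073 J.
ΔU = nCᵥΔT with Cᵥ = 5R/2: ΔU = (3.87)(20.79)(-282) = -22684 J.
Q = ΔU + W = -22684 − 9073 = -31757 J.

Q ≈ -31.8 kJ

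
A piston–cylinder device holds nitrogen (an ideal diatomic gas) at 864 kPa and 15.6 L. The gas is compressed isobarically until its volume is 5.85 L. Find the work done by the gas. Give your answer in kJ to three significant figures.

W ≈ -8.42 kJ

Isobaric: W = P ΔV.
W = (864 kPa)(5.85 − 15.6 L) = (864)(-9.75) = -8424 J.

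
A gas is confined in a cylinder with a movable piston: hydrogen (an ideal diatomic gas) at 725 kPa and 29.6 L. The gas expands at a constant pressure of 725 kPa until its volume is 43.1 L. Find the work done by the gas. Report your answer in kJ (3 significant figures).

W ≈ 9.79 kJ

Isobaric: W = P ΔV.
W = (725 kPa)(43.1 − 29.6 L) = (725)(13.5) = 9788 J.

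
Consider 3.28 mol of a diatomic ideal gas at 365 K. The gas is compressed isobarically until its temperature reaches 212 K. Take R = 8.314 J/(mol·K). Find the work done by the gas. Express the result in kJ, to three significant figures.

Isobaric: W = P ΔV = nR ΔT.
W = (3.28)(8.314)(212 − 365) = -4172 J.

W ≈ -4.17 kJ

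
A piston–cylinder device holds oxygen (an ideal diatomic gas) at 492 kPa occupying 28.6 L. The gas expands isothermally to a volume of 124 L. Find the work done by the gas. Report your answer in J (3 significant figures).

W ≈ 20600 J

Isothermal: W = nRT ln(V₂/V₁) = P₁V₁ ln(V₂/V₁).
P₁V₁ = (492 kPa)(28.6 L) = 14071 J.
W = 14071 × ln(124/28.6) = 14071 × 1.467
W_by_gas = 20641 J.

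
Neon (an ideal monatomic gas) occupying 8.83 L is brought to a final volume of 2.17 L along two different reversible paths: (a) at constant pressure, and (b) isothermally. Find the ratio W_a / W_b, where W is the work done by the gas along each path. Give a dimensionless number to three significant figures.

Path (a) isobaric: W = P₁(V₂ − V₁) → W_a/(P₁V₁) = -0.7542.
Path (b) isothermal: W = P₁V₁ ln(V₂/V₁) → W_b/(P₁V₁) = -1.403.
W_a / W_b = -0.7542 / -1.403 = 0.5374.

W_a / W_b ≈ 0.537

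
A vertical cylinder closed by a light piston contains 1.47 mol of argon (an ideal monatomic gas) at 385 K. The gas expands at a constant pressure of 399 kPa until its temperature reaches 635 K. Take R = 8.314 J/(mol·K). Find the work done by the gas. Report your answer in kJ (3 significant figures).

Isobaric: W = P ΔV = nR ΔT.
W = (1.47)(8.314)(635 − 385) = 3055 J.

W ≈ 3.06 kJ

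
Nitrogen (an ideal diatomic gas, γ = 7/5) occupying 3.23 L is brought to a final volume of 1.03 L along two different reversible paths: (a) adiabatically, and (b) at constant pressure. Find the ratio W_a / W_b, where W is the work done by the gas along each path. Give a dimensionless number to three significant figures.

W_a / W_b ≈ 2.13

Path (a) adiabatic: W = P₁V₁(1 − (V₁/V₂)^(γ−1))/(γ−1) → W_a/(P₁V₁) = -1.449.
Path (b) isobaric: W = P₁(V₂ − V₁) → W_b/(P₁V₁) = -0.6811.
W_a / W_b = -1.449 / -0.6811 = 2.127.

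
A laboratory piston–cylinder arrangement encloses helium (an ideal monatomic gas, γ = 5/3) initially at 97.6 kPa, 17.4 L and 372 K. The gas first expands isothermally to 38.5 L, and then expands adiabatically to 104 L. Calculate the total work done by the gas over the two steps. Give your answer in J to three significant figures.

Step 1 (isothermal): W = P₁V₁ ln(V₂/V₁) = (1698) ln(38.5/17.4) = 1349 J.
After step 1: P = 44.11 kPa, V = 38.5 L, T = 372 K.
Step 2 (adiabatic): W = (P₁V₁ − P₂V₂)/(γ−1) = (1698 − 875.6)/0.667 = 1234 J.
W_total = 1349 + 1234 = 2583 J.

W_total ≈ 2580 J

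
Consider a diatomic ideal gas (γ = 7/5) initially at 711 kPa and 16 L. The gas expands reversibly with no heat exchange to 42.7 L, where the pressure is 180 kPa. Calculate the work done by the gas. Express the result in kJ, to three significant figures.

W ≈ 9.22 kJ

Adiabatic: W = (P₁V₁ − P₂V₂)/(γ − 1) with γ = 7/5.
P₁V₁ = 11376 J, P₂V₂ = 7686 J.
W = (11376 − 7686) / 0.4 = 9225 J.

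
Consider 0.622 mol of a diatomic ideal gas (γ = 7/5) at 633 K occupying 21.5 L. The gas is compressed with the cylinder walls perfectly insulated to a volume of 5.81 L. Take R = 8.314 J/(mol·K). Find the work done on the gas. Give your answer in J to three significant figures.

Adiabatic: TV^(γ−1) = const with γ = 7/5.
T₂ = T₁ (V₁/V₂)^(γ−1) = 633 × (21.5/5.81)^0.4 = 633 × 1.688 = 1068 K.
W_by = nCᵥ(T₁ − T₂) = (0.622)(20.79)(633 − 1068) = -5628 J.
Work on gas = −W_by = 5628 J.

W ≈ 5630 J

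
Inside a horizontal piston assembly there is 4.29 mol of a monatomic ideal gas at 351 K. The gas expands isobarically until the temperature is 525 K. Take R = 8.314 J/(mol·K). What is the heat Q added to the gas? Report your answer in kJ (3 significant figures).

Q ≈ 15.5 kJ

Isobaric: W = nRΔT = (4.29)(8.314)(174) = 6206 J.
ΔU = nCᵥΔT with Cᵥ = 3R/2: ΔU = (4.29)(12.47)(174) = 9309 J.
Q = ΔU + W = 9309 + 6206 = 15515 J.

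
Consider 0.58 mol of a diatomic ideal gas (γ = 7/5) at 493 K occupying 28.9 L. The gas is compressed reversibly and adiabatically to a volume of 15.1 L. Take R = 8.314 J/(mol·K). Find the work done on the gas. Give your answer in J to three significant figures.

W ≈ 1760 J

Adiabatic: TV^(γ−1) = const with γ = 7/5.
T₂ = T₁ (V₁/V₂)^(γ−1) = 493 × (28.9/15.1)^0.4 = 493 × 1.296 = 639.2 K.
W_by = nCᵥ(T₁ − T₂) = (0.58)(20.79)(493 − 639.2) = -1762 J.
Work on gas = −W_by = 1762 J.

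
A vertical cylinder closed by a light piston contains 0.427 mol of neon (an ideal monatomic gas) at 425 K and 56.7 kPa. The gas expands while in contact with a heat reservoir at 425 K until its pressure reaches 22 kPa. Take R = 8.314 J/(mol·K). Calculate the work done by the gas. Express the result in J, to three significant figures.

W ≈ 1430 J

Isothermal process: W = nRT ln(V₂/V₁) = nRT ln(P₁/P₂).
W = (0.427)(8.314)(425) × ln(56.7/22)
  = 1509 × ln(2.577) = 1509 × 0.9467
W_by_gas = 1428 J.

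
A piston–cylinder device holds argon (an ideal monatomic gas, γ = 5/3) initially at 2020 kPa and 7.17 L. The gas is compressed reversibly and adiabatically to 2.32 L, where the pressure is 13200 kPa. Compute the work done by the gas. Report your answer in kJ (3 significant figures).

W ≈ -24.2 kJ

Adiabatic: W = (P₁V₁ − P₂V₂)/(γ − 1) with γ = 5/3.
P₁V₁ = 14483 J, P₂V₂ = 30624 J.
W = (14483 − 30624) / 0.6667 = -24211 J.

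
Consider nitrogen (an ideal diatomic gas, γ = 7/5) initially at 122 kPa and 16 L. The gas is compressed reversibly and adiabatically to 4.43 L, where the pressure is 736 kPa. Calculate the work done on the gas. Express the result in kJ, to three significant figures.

Adiabatic: W = (P₁V₁ − P₂V₂)/(γ − 1) with γ = 7/5.
P₁V₁ = 1952 J, P₂V₂ = 3260 J.
W = (1952 − 3260) / 0.4 = -3271 J.
Work on gas = −W_by = 3271 J.

W ≈ 3.27 kJ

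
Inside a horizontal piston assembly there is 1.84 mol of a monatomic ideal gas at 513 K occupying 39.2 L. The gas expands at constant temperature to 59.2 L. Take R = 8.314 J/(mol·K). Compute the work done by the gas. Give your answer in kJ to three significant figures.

Isothermal: W = nRT ln(V₂/V₁).
W = (1.84)(8.314)(513) × ln(59.2/39.2)
  = 7848 × 0.4122
W_by_gas = 3235 J.

W ≈ 3.24 kJ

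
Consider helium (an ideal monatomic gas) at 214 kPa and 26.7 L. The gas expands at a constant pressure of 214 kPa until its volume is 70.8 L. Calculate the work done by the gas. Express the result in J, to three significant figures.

W ≈ 9440 J

Isobaric: W = P ΔV.
W = (214 kPa)(70.8 − 26.7 L) = (214)(44.1) = 9437 J.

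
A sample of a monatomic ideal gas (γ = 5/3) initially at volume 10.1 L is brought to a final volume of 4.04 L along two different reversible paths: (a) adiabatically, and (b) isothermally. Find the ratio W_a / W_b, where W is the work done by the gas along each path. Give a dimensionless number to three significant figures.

Path (a) adiabatic: W = P₁V₁(1 − (V₁/V₂)^(γ−1))/(γ−1) → W_a/(P₁V₁) = -1.263.
Path (b) isothermal: W = P₁V₁ ln(V₂/V₁) → W_b/(P₁V₁) = -0.9163.
W_a / W_b = -1.263 / -0.9163 = 1.378.

W_a / W_b ≈ 1.38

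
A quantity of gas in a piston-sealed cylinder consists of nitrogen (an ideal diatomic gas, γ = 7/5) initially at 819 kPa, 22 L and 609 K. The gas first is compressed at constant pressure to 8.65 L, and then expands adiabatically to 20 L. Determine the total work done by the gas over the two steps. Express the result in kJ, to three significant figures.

W_total ≈ -5.89 kJ

Step 1 (isobaric): W = PΔV = (819 kPa)(8.65 − 22 L) = -10934 J.
After step 1: P = 819 kPa, V = 8.65 L, T = 239.4 K.
Step 2 (adiabatic): W = (P₁V₁ − P₂V₂)/(γ−1) = (7084 − 5066)/0.4 = 5045 J.
W_total = -10934 + 5045 = -5889 J.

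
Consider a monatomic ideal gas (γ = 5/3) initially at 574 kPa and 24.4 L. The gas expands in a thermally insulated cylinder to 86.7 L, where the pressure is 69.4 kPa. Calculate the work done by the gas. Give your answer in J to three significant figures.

Adiabatic: W = (P₁V₁ − P₂V₂)/(γ − 1) with γ = 5/3.
P₁V₁ = 14006 J, P₂V₂ = 6017 J.
W = (14006 − 6017) / 0.6667 = 11983 J.

W ≈ 12000 J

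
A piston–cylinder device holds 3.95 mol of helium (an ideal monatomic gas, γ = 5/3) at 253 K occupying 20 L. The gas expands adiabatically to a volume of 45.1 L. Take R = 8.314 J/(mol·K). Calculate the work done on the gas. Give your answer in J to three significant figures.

Adiabatic: TV^(γ−1) = const with γ = 5/3.
T₂ = T₁ (V₁/V₂)^(γ−1) = 253 × (20/45.1)^0.667 = 253 × 0.5815 = 147.1 K.
W_by = nCᵥ(T₁ − T₂) = (3.95)(12.47)(253 − 147.1) = 5215 J.
Work on gas = −W_by = -5215 J.

W ≈ -5220 J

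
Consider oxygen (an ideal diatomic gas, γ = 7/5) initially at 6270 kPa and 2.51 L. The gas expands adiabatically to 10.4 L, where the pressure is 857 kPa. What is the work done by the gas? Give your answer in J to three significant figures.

W ≈ 17100 J

Adiabatic: W = (P₁V₁ − P₂V₂)/(γ − 1) with γ = 7/5.
P₁V₁ = 15738 J, P₂V₂ = 8913 J.
W = (15738 − 8913) / 0.4 = 17062 J.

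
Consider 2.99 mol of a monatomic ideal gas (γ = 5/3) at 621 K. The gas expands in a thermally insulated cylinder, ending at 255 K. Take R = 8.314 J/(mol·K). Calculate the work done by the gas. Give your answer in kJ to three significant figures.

W ≈ 13.6 kJ

Adiabatic ⇒ Q = 0, so W_by = −ΔU = nCᵥ(T₁ − T₂).
Cᵥ = 3R/2 = 12.47 J/(mol·K).
W = (2.99)(12.47)(621 − 255) = 13648 J.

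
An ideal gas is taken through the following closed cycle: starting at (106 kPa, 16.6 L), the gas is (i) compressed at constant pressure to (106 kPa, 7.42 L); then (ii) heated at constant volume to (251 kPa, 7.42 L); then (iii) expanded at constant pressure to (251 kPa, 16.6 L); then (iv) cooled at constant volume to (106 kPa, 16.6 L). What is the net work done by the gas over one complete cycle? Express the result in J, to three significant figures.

W_net ≈ 1330 J

Constant-volume legs do no work.
W(i) = (106)(7.42 − 16.6) = -973.1 J; W(iii) = (251)(16.6 − 7.42) = 2304 J.
W_net = -973.1 + 2304 = 1331 J (the clockwise enclosed area).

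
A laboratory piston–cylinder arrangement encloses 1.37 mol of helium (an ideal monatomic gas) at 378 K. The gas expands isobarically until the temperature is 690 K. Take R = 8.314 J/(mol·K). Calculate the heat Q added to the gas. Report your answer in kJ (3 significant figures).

Q ≈ 8.88 kJ

Isobaric: W = nRΔT = (1.37)(8.314)(312) = 3554 J.
ΔU = nCᵥΔT with Cᵥ = 3R/2: ΔU = (1.37)(12.47)(312) = 5331 J.
Q = ΔU + W = 5331 + 3554 = 8884 J.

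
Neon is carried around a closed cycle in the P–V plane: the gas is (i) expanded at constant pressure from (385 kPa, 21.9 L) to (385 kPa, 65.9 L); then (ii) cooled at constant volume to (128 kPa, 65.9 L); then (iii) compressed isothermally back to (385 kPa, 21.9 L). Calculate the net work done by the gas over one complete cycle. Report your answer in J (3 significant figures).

W_net ≈ 7650 J

Leg (i): W = PΔV = (385)(65.9 − 21.9) = 16940 J.
Leg (ii): W = 0.
Leg (iii): W = PᵢVᵢ ln(V_f/Vᵢ) = (8435) ln(21.9/65.9) = -9293 J.
W_net = 16940 − 9293 = 7647 J.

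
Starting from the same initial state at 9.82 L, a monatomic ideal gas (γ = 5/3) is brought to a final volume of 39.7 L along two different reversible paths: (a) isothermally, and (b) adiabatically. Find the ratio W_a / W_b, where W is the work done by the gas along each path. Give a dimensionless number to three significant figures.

Path (a) isothermal: W = P₁V₁ ln(V₂/V₁) → W_a/(P₁V₁) = 1.397.
Path (b) adiabatic: W = P₁V₁(1 − (V₁/V₂)^(γ−1))/(γ−1) → W_b/(P₁V₁) = 0.9089.
W_a / W_b = 1.397 / 0.9089 = 1.537.

W_a / W_b ≈ 1.54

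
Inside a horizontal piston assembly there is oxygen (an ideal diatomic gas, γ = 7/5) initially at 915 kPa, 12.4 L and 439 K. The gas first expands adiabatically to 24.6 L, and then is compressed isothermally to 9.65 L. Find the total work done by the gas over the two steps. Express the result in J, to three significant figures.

W_total ≈ -1270 J

Step 1 (adiabatic): W = (P₁V₁ − P₂V₂)/(γ−1) = (11346 − 8627)/0.4 = 6799 J.
After step 1: P = 350.7 kPa, V = 24.6 L, T = 333.8 K.
Step 2 (isothermal): W = P₁V₁ ln(V₂/V₁) = (8627) ln(9.65/24.6) = -8073 J.
W_total = 6799 − 8073 = -1274 J.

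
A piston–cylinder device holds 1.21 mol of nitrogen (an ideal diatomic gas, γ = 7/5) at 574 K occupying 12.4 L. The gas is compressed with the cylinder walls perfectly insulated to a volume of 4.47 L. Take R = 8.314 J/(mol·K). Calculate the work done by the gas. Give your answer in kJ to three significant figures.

Adiabatic: TV^(γ−1) = const with γ = 7/5.
T₂ = T₁ (V₁/V₂)^(γ−1) = 574 × (12.4/4.47)^0.4 = 574 × 1.504 = 863.3 K.
W_by = nCᵥ(T₁ − T₂) = (1.21)(20.79)(574 − 863.3) = -7276 J.

W ≈ -7.28 kJ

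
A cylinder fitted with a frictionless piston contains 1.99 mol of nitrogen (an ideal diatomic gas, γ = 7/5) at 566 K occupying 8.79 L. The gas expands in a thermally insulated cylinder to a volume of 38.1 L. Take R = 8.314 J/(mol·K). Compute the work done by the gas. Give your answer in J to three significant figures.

Adiabatic: TV^(γ−1) = const with γ = 7/5.
T₂ = T₁ (V₁/V₂)^(γ−1) = 566 × (8.79/38.1)^0.4 = 566 × 0.5562 = 314.8 K.
W_by = nCᵥ(T₁ − T₂) = (1.99)(20.79)(566 − 314.8) = 10390 J.

W ≈ 10400 J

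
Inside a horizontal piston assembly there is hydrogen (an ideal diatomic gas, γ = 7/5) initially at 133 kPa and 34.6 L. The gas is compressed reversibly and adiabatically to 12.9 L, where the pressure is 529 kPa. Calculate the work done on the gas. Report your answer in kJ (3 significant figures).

W ≈ 5.56 kJ

Adiabatic: W = (P₁V₁ − P₂V₂)/(γ − 1) with γ = 7/5.
P₁V₁ = 4602 J, P₂V₂ = 6824 J.
W = (4602 − 6824) / 0.4 = -5556 J.
Work on gas = −W_by = 5556 J.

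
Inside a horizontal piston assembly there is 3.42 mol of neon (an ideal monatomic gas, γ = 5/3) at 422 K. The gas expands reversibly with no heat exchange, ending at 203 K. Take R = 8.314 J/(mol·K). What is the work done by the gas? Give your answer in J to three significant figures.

W ≈ 9340 J

Adiabatic ⇒ Q = 0, so W_by = −ΔU = nCᵥ(T₁ − T₂).
Cᵥ = 3R/2 = 12.47 J/(mol·K).
W = (3.42)(12.47)(422 − 203) = 9341 J.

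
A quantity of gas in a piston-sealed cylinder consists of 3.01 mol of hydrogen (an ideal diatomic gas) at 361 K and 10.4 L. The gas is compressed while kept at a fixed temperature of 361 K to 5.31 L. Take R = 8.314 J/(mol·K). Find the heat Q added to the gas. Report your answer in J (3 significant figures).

Q ≈ -6070 J

Isothermal ⇒ ΔU = 0, so Q = W = nRT ln(V₂/V₁).
Q = (3.01)(8.314)(361) ln(5.31/10.4) = 9034 × -0.6722 = -6073 J.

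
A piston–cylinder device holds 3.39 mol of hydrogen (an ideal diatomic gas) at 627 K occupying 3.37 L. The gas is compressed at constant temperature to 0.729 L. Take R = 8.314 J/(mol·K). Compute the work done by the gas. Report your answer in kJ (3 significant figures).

Isothermal: W = nRT ln(V₂/V₁).
W = (3.39)(8.314)(627) × ln(0.729/3.37)
  = 17672 × -1.531
W_by_gas = -27055 J.

W ≈ -27.1 kJ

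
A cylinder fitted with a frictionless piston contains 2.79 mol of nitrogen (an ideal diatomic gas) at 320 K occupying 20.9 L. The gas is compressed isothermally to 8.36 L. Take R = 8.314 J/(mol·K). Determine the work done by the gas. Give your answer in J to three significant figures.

W ≈ -6800 J

Isothermal: W = nRT ln(V₂/V₁).
W = (2.79)(8.314)(320) × ln(8.36/20.9)
  = 7423 × -0.9163
W_by_gas = -6801 J.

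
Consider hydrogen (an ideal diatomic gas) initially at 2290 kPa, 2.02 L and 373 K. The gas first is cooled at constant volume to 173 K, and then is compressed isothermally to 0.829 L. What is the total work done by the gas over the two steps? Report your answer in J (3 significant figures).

W_total ≈ -1910 J

Step 1 (isochoric): W = 0 (constant volume).
After step 1: P = 1062 kPa (V unchanged).
Step 2 (isothermal): W = P₁V₁ ln(V₂/V₁) = (2145) ln(0.829/2.02) = -1911 J.
W_total = 0 − 1911 = -1911 J.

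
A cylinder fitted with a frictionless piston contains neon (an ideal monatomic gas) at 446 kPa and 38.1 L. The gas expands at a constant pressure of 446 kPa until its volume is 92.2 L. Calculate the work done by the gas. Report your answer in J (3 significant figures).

W ≈ 24100 J

Isobaric: W = P ΔV.
W = (446 kPa)(92.2 − 38.1 L) = (446)(54.1) = 24129 J.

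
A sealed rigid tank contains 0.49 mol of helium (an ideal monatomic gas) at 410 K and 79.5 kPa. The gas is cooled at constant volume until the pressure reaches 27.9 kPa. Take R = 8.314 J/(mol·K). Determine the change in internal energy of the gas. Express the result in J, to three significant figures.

Constant volume ⇒ W = 0, so Q = ΔU = nCᵥΔT with Cᵥ = 3R/2 = 12.47 J/(mol·K).
At constant V, T₂/T₁ = P₂/P₁ ⇒ ΔT = T₁(P₂/P₁ − 1) = 410·(27.9/79.5 − 1) = -266.1 K.
ΔU = (0.49)(12.47)(-266.1) = -1626 J.

ΔU ≈ -1630 J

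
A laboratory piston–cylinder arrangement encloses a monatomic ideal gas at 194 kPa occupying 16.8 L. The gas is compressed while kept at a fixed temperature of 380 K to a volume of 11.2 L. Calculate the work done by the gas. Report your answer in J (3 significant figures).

Isothermal: W = nRT ln(V₂/V₁) = P₁V₁ ln(V₂/V₁).
P₁V₁ = (194 kPa)(16.8 L) = 3259 J.
W = 3259 × ln(11.2/16.8) = 3259 × -0.4055
W_by_gas = -1321 J.

W ≈ -1320 J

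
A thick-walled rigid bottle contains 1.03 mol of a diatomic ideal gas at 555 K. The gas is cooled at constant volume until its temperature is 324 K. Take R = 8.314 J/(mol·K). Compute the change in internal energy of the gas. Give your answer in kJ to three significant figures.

Constant volume ⇒ W = 0, so Q = ΔU = nCᵥΔT with Cᵥ = 5R/2 = 20.79 J/(mol·K).
ΔU = (1.03)(20.79)(324 − 555) = -4945 J.

ΔU ≈ -4.95 kJ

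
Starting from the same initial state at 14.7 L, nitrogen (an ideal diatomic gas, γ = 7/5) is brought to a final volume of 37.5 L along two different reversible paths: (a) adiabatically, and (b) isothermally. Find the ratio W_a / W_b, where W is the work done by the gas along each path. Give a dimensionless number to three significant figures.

W_a / W_b ≈ 0.834

Path (a) adiabatic: W = P₁V₁(1 − (V₁/V₂)^(γ−1))/(γ−1) → W_a/(P₁V₁) = 0.7811.
Path (b) isothermal: W = P₁V₁ ln(V₂/V₁) → W_b/(P₁V₁) = 0.9365.
W_a / W_b = 0.7811 / 0.9365 = 0.8341.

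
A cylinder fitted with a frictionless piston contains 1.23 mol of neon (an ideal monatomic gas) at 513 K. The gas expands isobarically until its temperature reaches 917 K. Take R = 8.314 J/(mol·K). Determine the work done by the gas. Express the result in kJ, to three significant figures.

W ≈ 4.13 kJ

Isobaric: W = P ΔV = nR ΔT.
W = (1.23)(8.314)(917 − 513) = 4131 J.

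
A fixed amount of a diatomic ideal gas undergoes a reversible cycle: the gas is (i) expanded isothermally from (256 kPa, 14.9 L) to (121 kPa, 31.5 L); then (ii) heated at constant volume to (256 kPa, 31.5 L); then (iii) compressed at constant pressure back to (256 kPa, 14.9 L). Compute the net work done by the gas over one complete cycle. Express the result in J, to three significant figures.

W_net ≈ -1390 J

Leg (i): W = PᵢVᵢ ln(V_f/Vᵢ) = (3814) ln(31.5/14.9) = 2856 J.
Leg (ii): W = 0.
Leg (iii): W = PΔV = (256)(14.9 − 31.5) = -4250 J.
W_net = 2856 − 4250 = -1394 J.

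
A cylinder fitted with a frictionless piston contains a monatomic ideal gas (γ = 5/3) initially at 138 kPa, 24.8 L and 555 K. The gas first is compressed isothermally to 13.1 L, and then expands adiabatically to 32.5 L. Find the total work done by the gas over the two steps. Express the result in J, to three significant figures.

Step 1 (isothermal): W = P₁V₁ ln(V₂/V₁) = (3422) ln(13.1/24.8) = -2184 J.
After step 1: P = 261.3 kPa, V = 13.1 L, T = 555 K.
Step 2 (adiabatic): W = (P₁V₁ − P₂V₂)/(γ−1) = (3422 − 1867)/0.667 = 2332 J.
W_total = -2184 + 2332 = 148.1 J.

W_total ≈ 148 J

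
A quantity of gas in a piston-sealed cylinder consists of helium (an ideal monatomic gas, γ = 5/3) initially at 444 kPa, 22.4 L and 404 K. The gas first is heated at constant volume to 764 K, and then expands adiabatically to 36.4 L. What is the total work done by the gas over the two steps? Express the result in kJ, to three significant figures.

W_total ≈ 7.80 kJ

Step 1 (isochoric): W = 0 (constant volume).
After step 1: P = 839.6 kPa (V unchanged).
Step 2 (adiabatic): W = (P₁V₁ − P₂V₂)/(γ−1) = (18808 − 13607)/0.667 = 7801 J.
W_total = 0 + 7801 = 7801 J.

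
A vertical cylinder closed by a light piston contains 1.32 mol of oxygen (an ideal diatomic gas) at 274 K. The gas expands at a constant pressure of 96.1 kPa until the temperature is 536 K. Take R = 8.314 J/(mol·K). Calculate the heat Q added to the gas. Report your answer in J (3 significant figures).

Isobaric: W = nRΔT = (1.32)(8.314)(262) = 2875 J.
ΔU = nCᵥΔT with Cᵥ = 5R/2: ΔU = (1.32)(20.79)(262) = 7188 J.
Q = ΔU + W = 7188 + 2875 = 10064 J.

Q ≈ 10100 J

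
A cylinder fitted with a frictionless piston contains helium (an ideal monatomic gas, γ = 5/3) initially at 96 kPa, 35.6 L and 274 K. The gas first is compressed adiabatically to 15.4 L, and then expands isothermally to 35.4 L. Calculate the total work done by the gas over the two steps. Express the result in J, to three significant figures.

W_total ≈ 1140 J

Step 1 (adiabatic): W = (P₁V₁ − P₂V₂)/(γ−1) = (3418 − 5975)/0.667 = -3836 J.
After step 1: P = 388 kPa, V = 15.4 L, T = 479 K.
Step 2 (isothermal): W = P₁V₁ ln(V₂/V₁) = (5975) ln(35.4/15.4) = 4973 J.
W_total = -3836 + 4973 = 1137 J.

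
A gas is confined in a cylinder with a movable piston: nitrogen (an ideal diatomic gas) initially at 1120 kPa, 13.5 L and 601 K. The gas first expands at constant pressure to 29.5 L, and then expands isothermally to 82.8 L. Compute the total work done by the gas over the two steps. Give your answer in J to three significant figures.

Step 1 (isobaric): W = PΔV = (1120 kPa)(29.5 − 13.5 L) = 17920 J.
After step 1: P = 1120 kPa, V = 29.5 L, T = 1313 K.
Step 2 (isothermal): W = P₁V₁ ln(V₂/V₁) = (33040) ln(82.8/29.5) = 34099 J.
W_total = 17920 + 34099 = 52019 J.

W_total ≈ 52000 J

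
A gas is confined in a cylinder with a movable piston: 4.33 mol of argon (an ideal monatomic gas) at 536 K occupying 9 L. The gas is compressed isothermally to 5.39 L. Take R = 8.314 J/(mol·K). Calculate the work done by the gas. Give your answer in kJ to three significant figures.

Isothermal: W = nRT ln(V₂/V₁).
W = (4.33)(8.314)(536) × ln(5.39/9)
  = 19296 × -0.5127
W_by_gas = -9893 J.

W ≈ -9.89 kJ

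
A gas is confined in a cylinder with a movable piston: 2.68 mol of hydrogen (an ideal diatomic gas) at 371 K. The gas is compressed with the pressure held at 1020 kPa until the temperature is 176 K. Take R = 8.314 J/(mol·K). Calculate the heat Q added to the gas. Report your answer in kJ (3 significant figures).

Q ≈ -15.2 kJ

Isobaric: W = nRΔT = (2.68)(8.314)(-195) = -4345 J.
ΔU = nCᵥΔT with Cᵥ = 5R/2: ΔU = (2.68)(20.79)(-195) = -10862 J.
Q = ΔU + W = -10862 − 4345 = -15207 J.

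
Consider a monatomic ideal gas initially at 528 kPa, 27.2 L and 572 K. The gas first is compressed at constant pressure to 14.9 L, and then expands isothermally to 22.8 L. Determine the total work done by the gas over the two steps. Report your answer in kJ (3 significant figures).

Step 1 (isobaric): W = PΔV = (528 kPa)(14.9 − 27.2 L) = -6494 J.
After step 1: P = 528 kPa, V = 14.9 L, T = 313.3 K.
Step 2 (isothermal): W = P₁V₁ ln(V₂/V₁) = (7867) ln(22.8/14.9) = 3347 J.
W_total = -6494 + 3347 = -3148 J.

W_total ≈ -3.15 kJ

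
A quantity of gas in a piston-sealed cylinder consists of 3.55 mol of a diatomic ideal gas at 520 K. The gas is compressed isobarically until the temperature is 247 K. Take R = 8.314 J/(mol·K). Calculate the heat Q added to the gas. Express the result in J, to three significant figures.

Isobaric: W = nRΔT = (3.55)(8.314)(-273) = -8058 J.
ΔU = nCᵥΔT with Cᵥ = 5R/2: ΔU = (3.55)(20.79)(-273) = -20144 J.
Q = ΔU + W = -20144 − 8058 = -28201 J.

Q ≈ -28200 J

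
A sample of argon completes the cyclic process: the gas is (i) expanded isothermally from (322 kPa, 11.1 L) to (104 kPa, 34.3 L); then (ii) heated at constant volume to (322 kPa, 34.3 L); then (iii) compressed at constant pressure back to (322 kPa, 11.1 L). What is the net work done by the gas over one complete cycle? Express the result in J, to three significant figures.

Leg (i): W = PᵢVᵢ ln(V_f/Vᵢ) = (3574) ln(34.3/11.1) = 4032 J.
Leg (ii): W = 0.
Leg (iii): W = PΔV = (322)(11.1 − 34.3) = -7470 J.
W_net = 4032 − 7470 = -3438 J.

W_net ≈ -3440 J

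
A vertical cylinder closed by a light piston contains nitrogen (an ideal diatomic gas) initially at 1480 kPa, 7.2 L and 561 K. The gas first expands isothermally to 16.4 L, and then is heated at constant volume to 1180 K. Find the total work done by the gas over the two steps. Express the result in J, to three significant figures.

Step 1 (isothermal): W = P₁V₁ ln(V₂/V₁) = (10656) ln(16.4/7.2) = 8772 J.
Step 2 (isochoric): W = 0 (constant volume).
W_total = 8772 + 0 = 8772 J.

W_total ≈ 8770 J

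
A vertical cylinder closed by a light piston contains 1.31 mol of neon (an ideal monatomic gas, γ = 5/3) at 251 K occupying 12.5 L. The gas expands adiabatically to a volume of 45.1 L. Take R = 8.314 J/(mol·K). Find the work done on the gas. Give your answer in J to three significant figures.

W ≈ -2360 J

Adiabatic: TV^(γ−1) = const with γ = 5/3.
T₂ = T₁ (V₁/V₂)^(γ−1) = 251 × (12.5/45.1)^0.667 = 251 × 0.4251 = 106.7 K.
W_by = nCᵥ(T₁ − T₂) = (1.31)(12.47)(251 − 106.7) = 2357 J.
Work on gas = −W_by = -2357 J.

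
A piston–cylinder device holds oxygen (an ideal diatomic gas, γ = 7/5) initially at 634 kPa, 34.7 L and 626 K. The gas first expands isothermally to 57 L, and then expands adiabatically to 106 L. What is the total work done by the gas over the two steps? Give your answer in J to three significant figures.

W_total ≈ 23000 J

Step 1 (isothermal): W = P₁V₁ ln(V₂/V₁) = (22000) ln(57/34.7) = 10919 J.
After step 1: P = 386 kPa, V = 57 L, T = 626 K.
Step 2 (adiabatic): W = (P₁V₁ − P₂V₂)/(γ−1) = (22000 − 17165)/0.4 = 12087 J.
W_total = 10919 + 12087 = 23006 J.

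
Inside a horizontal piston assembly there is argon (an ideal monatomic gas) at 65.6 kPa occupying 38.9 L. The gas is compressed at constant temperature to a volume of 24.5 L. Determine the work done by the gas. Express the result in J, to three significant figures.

W ≈ -1180 J

Isothermal: W = nRT ln(V₂/V₁) = P₁V₁ ln(V₂/V₁).
P₁V₁ = (65.6 kPa)(38.9 L) = 2552 J.
W = 2552 × ln(24.5/38.9) = 2552 × -0.4623
W_by_gas = -1180 J.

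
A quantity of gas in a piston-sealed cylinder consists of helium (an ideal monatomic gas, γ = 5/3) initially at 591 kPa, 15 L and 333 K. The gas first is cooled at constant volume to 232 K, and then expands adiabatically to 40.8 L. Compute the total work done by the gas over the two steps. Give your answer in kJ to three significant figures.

Step 1 (isochoric): W = 0 (constant volume).
After step 1: P = 411.7 kPa (V unchanged).
Step 2 (adiabatic): W = (P₁V₁ − P₂V₂)/(γ−1) = (6176 − 3170)/0.667 = 4510 J.
W_total = 0 + 4510 = 4510 J.

W_total ≈ 4.51 kJ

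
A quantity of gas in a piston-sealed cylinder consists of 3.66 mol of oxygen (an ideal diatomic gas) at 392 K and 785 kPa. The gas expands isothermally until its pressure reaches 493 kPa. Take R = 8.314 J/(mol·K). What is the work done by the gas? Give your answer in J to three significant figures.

W ≈ 5550 J

Isothermal process: W = nRT ln(V₂/V₁) = nRT ln(P₁/P₂).
W = (3.66)(8.314)(392) × ln(785/493)
  = 11928 × ln(1.592) = 11928 × 0.4652
W_by_gas = 5549 J.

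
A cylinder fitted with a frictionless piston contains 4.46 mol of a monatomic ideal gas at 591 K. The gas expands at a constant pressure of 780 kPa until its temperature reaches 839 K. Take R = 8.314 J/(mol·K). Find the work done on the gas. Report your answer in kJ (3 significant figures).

Isobaric: W = P ΔV = nR ΔT.
W = (4.46)(8.314)(839 − 591) = 9196 J.
Work on gas = −W_by = -9196 J.

W ≈ -9.20 kJ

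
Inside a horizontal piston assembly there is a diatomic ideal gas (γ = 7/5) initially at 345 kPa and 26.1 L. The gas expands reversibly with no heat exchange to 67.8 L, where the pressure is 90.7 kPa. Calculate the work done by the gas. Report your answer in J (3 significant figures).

Adiabatic: W = (P₁V₁ − P₂V₂)/(γ − 1) with γ = 7/5.
P₁V₁ = 9004 J, P₂V₂ = 6149 J.
W = (9004 − 6149) / 0.4 = 7138 J.

W ≈ 7140 J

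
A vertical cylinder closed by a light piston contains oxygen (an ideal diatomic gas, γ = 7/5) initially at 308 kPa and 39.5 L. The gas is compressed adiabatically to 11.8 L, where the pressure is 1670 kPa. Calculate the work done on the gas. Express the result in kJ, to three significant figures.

W ≈ 18.9 kJ

Adiabatic: W = (P₁V₁ − P₂V₂)/(γ − 1) with γ = 7/5.
P₁V₁ = 12166 J, P₂V₂ = 19706 J.
W = (12166 − 19706) / 0.4 = -18850 J.
Work on gas = −W_by = 18850 J.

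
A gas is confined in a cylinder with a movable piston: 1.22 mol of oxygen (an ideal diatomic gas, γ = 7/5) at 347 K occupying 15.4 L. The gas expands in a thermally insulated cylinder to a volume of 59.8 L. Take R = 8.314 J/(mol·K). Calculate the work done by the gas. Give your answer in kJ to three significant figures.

W ≈ 3.69 kJ

Adiabatic: TV^(γ−1) = const with γ = 7/5.
T₂ = T₁ (V₁/V₂)^(γ−1) = 347 × (15.4/59.8)^0.4 = 347 × 0.5812 = 201.7 K.
W_by = nCᵥ(T₁ − T₂) = (1.22)(20.79)(347 − 201.7) = 3685 J.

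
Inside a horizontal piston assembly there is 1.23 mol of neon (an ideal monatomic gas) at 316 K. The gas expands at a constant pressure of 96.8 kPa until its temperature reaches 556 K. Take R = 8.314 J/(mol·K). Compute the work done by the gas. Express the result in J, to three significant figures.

Isobaric: W = P ΔV = nR ΔT.
W = (1.23)(8.314)(556 − 316) = 2454 J.

W ≈ 2450 J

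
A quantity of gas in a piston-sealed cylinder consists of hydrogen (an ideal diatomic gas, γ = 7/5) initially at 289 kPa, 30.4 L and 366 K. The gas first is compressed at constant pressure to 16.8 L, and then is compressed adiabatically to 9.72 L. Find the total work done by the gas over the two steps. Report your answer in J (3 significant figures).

Step 1 (isobaric): W = PΔV = (289 kPa)(16.8 − 30.4 L) = -3930 J.
After step 1: P = 289 kPa, V = 16.8 L, T = 202.3 K.
Step 2 (adiabatic): W = (P₁V₁ − P₂V₂)/(γ−1) = (4855 − 6043)/0.4 = -2970 J.
W_total = -3930 − 2970 = -6900 J.

W_total ≈ -6900 J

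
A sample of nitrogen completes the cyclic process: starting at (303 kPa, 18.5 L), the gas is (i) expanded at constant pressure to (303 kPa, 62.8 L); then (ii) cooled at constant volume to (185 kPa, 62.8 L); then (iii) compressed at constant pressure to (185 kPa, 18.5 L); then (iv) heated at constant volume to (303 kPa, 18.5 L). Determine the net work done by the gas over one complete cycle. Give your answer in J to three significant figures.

W_net ≈ 5230 J

Constant-volume legs do no work.
W(i) = (303)(62.8 − 18.5) = 13423 J; W(iii) = (185)(18.5 − 62.8) = -8196 J.
W_net = 13423 − 8196 = 5227 J (the clockwise enclosed area).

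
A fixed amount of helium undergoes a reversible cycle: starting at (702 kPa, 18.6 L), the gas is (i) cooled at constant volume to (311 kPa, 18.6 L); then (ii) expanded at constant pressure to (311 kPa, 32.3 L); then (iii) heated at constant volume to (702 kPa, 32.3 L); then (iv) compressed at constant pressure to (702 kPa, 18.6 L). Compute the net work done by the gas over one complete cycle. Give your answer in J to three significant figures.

W_net ≈ -5360 J

Constant-volume legs do no work.
W(ii) = (311)(32.3 − 18.6) = 4261 J; W(iv) = (702)(18.6 − 32.3) = -9617 J.
W_net = 4261 − 9617 = -5357 J (the counter-clockwise enclosed area).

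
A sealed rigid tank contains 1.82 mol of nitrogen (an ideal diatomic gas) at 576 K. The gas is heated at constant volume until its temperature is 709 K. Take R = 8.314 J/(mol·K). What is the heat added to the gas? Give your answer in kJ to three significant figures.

Q ≈ 5.03 kJ

Constant volume ⇒ W = 0, so Q = ΔU = nCᵥΔT with Cᵥ = 5R/2 = 20.79 J/(mol·K).
ΔU = (1.82)(20.79)(709 − 576) = 5031 J.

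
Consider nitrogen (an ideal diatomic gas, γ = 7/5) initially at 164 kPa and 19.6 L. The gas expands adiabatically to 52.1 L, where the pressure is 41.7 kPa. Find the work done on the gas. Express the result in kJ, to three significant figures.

Adiabatic: W = (P₁V₁ − P₂V₂)/(γ − 1) with γ = 7/5.
P₁V₁ = 3214 J, P₂V₂ = 2173 J.
W = (3214 − 2173) / 0.4 = 2605 J.
Work on gas = −W_by = -2605 J.

W ≈ -2.60 kJ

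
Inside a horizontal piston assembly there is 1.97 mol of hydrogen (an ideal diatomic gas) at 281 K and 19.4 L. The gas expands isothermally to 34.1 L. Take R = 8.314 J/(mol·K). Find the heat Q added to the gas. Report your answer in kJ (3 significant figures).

Isothermal ⇒ ΔU = 0, so Q = W = nRT ln(V₂/V₁).
Q = (1.97)(8.314)(281) ln(34.1/19.4) = 4602 × 0.564 = 2596 J.

Q ≈ 2.60 kJ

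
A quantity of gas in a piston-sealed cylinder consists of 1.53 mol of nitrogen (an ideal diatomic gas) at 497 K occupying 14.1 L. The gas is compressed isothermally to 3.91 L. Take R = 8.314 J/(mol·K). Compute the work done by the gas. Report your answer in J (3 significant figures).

W ≈ -8110 J

Isothermal: W = nRT ln(V₂/V₁).
W = (1.53)(8.314)(497) × ln(3.91/14.1)
  = 6322 × -1.283
W_by_gas = -8109 J.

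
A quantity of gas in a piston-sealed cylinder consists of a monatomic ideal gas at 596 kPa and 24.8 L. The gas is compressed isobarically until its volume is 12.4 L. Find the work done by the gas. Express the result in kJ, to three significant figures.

W ≈ -7.39 kJ

Isobaric: W = P ΔV.
W = (596 kPa)(12.4 − 24.8 L) = (596)(-12.4) = -7390 J.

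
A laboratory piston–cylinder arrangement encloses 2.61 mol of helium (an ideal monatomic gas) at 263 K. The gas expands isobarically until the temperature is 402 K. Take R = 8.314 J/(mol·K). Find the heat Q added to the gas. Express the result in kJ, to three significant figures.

Q ≈ 7.54 kJ

Isobaric: W = nRΔT = (2.61)(8.314)(139) = 3016 J.
ΔU = nCᵥΔT with Cᵥ = 3R/2: ΔU = (2.61)(12.47)(139) = 4524 J.
Q = ΔU + W = 4524 + 3016 = 7541 J.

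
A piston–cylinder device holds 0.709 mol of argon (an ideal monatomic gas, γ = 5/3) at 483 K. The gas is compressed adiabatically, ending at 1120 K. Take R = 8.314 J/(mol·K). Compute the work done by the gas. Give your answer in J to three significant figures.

W ≈ -5630 J

Adiabatic ⇒ Q = 0, so W_by = −ΔU = nCᵥ(T₁ − T₂).
Cᵥ = 3R/2 = 12.47 J/(mol·K).
W = (0.709)(12.47)(483 − 1120) = -5632 J.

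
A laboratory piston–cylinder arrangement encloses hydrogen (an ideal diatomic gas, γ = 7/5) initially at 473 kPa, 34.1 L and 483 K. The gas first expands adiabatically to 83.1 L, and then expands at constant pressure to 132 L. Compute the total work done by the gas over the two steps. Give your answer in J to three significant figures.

W_total ≈ 18700 J

Step 1 (adiabatic): W = (P₁V₁ − P₂V₂)/(γ−1) = (16129 − 11295)/0.4 = 12086 J.
After step 1: P = 135.9 kPa, V = 83.1 L, T = 338.2 K.
Step 2 (isobaric): W = PΔV = (135.9 kPa)(132 − 83.1 L) = 6646 J.
W_total = 12086 + 6646 = 18733 J.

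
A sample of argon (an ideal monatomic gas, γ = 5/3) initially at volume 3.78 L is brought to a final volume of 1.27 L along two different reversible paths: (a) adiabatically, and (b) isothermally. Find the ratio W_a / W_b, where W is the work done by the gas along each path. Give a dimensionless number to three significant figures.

W_a / W_b ≈ 1.47

Path (a) adiabatic: W = P₁V₁(1 − (V₁/V₂)^(γ−1))/(γ−1) → W_a/(P₁V₁) = -1.604.
Path (b) isothermal: W = P₁V₁ ln(V₂/V₁) → W_b/(P₁V₁) = -1.091.
W_a / W_b = -1.604 / -1.091 = 1.47.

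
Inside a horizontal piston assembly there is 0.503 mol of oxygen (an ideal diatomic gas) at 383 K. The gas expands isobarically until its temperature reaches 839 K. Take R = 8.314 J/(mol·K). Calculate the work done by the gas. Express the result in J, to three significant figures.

W ≈ 1910 J

Isobaric: W = P ΔV = nR ΔT.
W = (0.503)(8.314)(839 − 383) = 1907 J.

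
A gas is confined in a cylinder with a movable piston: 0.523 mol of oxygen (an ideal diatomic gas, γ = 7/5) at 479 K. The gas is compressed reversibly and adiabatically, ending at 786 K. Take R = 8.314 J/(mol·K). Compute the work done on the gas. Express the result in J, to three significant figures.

W ≈ 3340 J

Adiabatic ⇒ Q = 0, so W_by = −ΔU = nCᵥ(T₁ − T₂).
Cᵥ = 5R/2 = 20.79 J/(mol·K).
W = (0.523)(20.79)(479 − 786) = -3337 J.
Work on gas = −W_by = 3337 J.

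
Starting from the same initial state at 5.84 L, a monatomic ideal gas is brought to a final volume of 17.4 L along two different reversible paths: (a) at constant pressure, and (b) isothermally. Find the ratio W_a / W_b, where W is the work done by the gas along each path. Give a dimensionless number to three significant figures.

Path (a) isobaric: W = P₁(V₂ − V₁) → W_a/(P₁V₁) = 1.979.
Path (b) isothermal: W = P₁V₁ ln(V₂/V₁) → W_b/(P₁V₁) = 1.092.
W_a / W_b = 1.979 / 1.092 = 1.813.

W_a / W_b ≈ 1.81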